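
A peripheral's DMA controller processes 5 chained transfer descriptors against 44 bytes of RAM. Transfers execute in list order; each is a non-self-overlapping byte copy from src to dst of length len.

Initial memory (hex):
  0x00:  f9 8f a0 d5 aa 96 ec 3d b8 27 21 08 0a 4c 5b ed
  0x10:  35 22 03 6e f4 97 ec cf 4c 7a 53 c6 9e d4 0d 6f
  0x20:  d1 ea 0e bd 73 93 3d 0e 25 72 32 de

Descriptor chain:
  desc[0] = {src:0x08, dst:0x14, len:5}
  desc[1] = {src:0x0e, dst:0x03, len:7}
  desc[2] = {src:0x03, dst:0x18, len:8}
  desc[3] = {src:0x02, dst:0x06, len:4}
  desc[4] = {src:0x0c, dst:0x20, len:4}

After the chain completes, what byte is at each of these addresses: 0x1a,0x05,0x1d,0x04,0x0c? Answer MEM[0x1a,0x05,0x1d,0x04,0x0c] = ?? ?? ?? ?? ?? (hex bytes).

#0 dst[0x14+5] := {0xb8,0x27,0x21,0x08,0x0a}
#1 dst[0x03+7] := {0x5b,0xed,0x35,0x22,0x03,0x6e,0xb8}
#2 dst[0x18+8] := {0x5b,0xed,0x35,0x22,0x03,0x6e,0xb8,0x21}
#3 dst[0x06+4] := {0xa0,0x5b,0xed,0x35}
#4 dst[0x20+4] := {0x0a,0x4c,0x5b,0xed}
query mem[0x1a]=0x35, mem[0x05]=0x35, mem[0x1d]=0x6e, mem[0x04]=0xed, mem[0x0c]=0x0a

MEM[0x1a,0x05,0x1d,0x04,0x0c] = 35 35 6e ed 0a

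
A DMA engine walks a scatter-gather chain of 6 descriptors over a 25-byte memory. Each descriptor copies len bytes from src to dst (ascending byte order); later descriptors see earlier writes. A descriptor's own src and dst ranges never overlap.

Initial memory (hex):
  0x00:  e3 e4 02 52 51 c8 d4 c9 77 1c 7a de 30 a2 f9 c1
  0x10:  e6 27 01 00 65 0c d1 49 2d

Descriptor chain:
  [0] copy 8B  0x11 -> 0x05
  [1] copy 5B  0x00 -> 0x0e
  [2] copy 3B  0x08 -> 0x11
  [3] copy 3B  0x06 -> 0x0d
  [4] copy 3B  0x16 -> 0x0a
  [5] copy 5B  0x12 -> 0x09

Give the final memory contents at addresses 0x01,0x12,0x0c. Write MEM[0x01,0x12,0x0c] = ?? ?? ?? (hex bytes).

D0: mem[0x05..0x0c] <- [27 01 00 65 0c d1 49 2d]
D1: mem[0x0e..0x12] <- [e3 e4 02 52 51]
D2: mem[0x11..0x13] <- [65 0c d1]
D3: mem[0x0d..0x0f] <- [01 00 65]
D4: mem[0x0a..0x0c] <- [d1 49 2d]
D5: mem[0x09..0x0d] <- [0c d1 65 0c d1]
query mem[0x01]=0xe4, mem[0x12]=0x0c, mem[0x0c]=0x0c

MEM[0x01,0x12,0x0c] = e4 0c 0c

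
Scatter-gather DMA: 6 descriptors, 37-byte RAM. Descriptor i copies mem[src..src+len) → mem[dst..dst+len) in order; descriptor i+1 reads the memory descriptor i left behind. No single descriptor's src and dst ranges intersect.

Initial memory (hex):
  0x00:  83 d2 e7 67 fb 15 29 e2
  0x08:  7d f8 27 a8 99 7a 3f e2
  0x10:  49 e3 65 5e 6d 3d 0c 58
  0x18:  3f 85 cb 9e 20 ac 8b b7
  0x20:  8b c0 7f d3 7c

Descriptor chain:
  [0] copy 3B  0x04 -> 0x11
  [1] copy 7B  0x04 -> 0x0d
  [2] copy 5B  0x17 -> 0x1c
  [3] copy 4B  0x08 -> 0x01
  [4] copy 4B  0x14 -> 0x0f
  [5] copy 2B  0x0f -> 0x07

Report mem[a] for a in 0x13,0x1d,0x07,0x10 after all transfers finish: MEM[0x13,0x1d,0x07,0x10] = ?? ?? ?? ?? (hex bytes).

MEM[0x13,0x1d,0x07,0x10] = 27 3f 6d 3d

D0: mem[0x11..0x13] <- [fb 15 29]
D1: mem[0x0d..0x13] <- [fb 15 29 e2 7d f8 27]
D2: mem[0x1c..0x20] <- [58 3f 85 cb 9e]
D3: mem[0x01..0x04] <- [7d f8 27 a8]
D4: mem[0x0f..0x12] <- [6d 3d 0c 58]
D5: mem[0x07..0x08] <- [6d 3d]
query mem[0x13]=0x27, mem[0x1d]=0x3f, mem[0x07]=0x6d, mem[0x10]=0x3d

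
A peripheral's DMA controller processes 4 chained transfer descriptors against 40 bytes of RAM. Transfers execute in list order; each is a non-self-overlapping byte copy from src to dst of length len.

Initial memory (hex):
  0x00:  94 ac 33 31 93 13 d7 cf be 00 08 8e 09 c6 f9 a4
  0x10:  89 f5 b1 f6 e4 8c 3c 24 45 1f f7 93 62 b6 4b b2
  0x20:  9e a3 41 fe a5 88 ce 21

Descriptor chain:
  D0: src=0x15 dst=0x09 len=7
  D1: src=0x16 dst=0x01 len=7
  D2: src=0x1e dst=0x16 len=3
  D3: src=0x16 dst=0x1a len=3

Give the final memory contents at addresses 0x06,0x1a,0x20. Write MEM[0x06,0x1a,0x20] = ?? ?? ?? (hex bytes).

[0] 0x15->0x09 len=7 : 8c 3c 24 45 1f f7 93
[1] 0x16->0x01 len=7 : 3c 24 45 1f f7 93 62
[2] 0x1e->0x16 len=3 : 4b b2 9e
[3] 0x16->0x1a len=3 : 4b b2 9e
query mem[0x06]=0x93, mem[0x1a]=0x4b, mem[0x20]=0x9e

MEM[0x06,0x1a,0x20] = 93 4b 9e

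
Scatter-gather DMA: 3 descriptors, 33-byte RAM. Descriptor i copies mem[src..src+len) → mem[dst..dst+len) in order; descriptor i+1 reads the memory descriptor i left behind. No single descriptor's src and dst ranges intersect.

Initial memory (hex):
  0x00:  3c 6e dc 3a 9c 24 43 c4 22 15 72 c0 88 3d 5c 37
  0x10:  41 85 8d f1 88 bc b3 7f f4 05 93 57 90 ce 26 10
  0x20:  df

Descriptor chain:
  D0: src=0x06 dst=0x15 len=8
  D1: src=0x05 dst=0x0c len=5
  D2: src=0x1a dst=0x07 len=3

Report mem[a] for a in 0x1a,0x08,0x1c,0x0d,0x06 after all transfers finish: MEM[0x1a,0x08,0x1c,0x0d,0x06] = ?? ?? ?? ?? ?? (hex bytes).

#0 dst[0x15+8] := {0x43,0xc4,0x22,0x15,0x72,0xc0,0x88,0x3d}
#1 dst[0x0c+5] := {0x24,0x43,0xc4,0x22,0x15}
#2 dst[0x07+3] := {0xc0,0x88,0x3d}
query mem[0x1a]=0xc0, mem[0x08]=0x88, mem[0x1c]=0x3d, mem[0x0d]=0x43, mem[0x06]=0x43

MEM[0x1a,0x08,0x1c,0x0d,0x06] = c0 88 3d 43 43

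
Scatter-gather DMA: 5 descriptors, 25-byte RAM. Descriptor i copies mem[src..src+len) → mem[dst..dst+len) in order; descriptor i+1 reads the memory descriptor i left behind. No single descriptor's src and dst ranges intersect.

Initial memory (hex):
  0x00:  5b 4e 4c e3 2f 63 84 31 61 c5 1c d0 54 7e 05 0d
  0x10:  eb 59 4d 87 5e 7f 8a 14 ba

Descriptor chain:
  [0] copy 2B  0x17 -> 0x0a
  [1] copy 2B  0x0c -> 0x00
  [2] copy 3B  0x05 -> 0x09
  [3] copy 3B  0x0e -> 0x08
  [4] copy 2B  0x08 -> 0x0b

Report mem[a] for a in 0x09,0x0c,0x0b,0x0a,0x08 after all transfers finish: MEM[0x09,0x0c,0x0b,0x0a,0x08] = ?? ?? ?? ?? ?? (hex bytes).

  after D0: wrote 2B at 0x0a = 14ba
  after D1: wrote 2B at 0x00 = 547e
  after D2: wrote 3B at 0x09 = 638431
  after D3: wrote 3B at 0x08 = 050deb
  after D4: wrote 2B at 0x0b = 050d
query mem[0x09]=0x0d, mem[0x0c]=0x0d, mem[0x0b]=0x05, mem[0x0a]=0xeb, mem[0x08]=0x05

MEM[0x09,0x0c,0x0b,0x0a,0x08] = 0d 0d 05 eb 05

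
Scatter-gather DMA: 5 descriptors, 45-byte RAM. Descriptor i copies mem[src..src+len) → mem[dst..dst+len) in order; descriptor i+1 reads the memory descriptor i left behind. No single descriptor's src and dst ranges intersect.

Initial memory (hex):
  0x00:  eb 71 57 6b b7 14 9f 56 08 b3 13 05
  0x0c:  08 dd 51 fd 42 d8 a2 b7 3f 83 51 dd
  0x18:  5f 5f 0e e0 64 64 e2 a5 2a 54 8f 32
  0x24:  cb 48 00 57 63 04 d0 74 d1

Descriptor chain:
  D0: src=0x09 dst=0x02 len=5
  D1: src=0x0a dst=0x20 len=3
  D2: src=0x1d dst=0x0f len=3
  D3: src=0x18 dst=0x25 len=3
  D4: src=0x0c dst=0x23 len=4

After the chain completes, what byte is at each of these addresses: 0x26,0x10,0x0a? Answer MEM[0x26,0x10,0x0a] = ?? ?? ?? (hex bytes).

MEM[0x26,0x10,0x0a] = 64 e2 13

[0] 0x09->0x02 len=5 : b3 13 05 08 dd
[1] 0x0a->0x20 len=3 : 13 05 08
[2] 0x1d->0x0f len=3 : 64 e2 a5
[3] 0x18->0x25 len=3 : 5f 5f 0e
[4] 0x0c->0x23 len=4 : 08 dd 51 64
query mem[0x26]=0x64, mem[0x10]=0xe2, mem[0x0a]=0x13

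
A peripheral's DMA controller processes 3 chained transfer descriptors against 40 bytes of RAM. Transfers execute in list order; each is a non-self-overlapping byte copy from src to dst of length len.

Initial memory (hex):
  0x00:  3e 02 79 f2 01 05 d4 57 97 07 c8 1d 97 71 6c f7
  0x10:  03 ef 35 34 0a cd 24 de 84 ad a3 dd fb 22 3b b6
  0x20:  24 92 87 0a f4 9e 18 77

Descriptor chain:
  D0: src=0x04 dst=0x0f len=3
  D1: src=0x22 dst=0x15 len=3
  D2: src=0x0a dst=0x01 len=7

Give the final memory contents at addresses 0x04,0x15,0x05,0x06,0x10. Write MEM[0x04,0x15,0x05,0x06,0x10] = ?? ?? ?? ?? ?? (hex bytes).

MEM[0x04,0x15,0x05,0x06,0x10] = 71 87 6c 01 05

#0 dst[0x0f+3] := {0x01,0x05,0xd4}
#1 dst[0x15+3] := {0x87,0x0a,0xf4}
#2 dst[0x01+7] := {0xc8,0x1d,0x97,0x71,0x6c,0x01,0x05}
query mem[0x04]=0x71, mem[0x15]=0x87, mem[0x05]=0x6c, mem[0x06]=0x01, mem[0x10]=0x05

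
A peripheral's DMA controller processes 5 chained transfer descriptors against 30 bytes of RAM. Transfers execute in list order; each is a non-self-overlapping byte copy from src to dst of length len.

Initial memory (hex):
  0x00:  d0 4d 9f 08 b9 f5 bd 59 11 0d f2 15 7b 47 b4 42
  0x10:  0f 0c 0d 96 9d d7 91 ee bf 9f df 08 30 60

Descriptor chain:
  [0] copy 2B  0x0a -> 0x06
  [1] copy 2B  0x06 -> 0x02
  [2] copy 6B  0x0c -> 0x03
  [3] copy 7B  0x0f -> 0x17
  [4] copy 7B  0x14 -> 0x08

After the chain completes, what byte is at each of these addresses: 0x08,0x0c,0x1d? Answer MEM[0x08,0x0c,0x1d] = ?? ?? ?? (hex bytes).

  after D0: wrote 2B at 0x06 = f215
  after D1: wrote 2B at 0x02 = f215
  after D2: wrote 6B at 0x03 = 7b47b4420f0c
  after D3: wrote 7B at 0x17 = 420f0c0d969dd7
  after D4: wrote 7B at 0x08 = 9dd791420f0c0d
query mem[0x08]=0x9d, mem[0x0c]=0x0f, mem[0x1d]=0xd7

MEM[0x08,0x0c,0x1d] = 9d 0f d7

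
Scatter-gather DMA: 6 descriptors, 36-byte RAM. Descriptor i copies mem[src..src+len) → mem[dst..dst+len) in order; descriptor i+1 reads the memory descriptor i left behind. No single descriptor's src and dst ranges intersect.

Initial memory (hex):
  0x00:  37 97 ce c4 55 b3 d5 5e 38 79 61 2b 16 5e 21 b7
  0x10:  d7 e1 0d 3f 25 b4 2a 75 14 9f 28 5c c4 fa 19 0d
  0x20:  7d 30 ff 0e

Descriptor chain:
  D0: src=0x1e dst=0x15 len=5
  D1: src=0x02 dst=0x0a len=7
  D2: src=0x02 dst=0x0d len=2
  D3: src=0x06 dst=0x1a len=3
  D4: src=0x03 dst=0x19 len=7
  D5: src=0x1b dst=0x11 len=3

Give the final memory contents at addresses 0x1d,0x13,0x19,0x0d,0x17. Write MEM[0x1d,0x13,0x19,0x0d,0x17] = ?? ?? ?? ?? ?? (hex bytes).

MEM[0x1d,0x13,0x19,0x0d,0x17] = 5e 5e c4 ce 7d

#0 dst[0x15+5] := {0x19,0x0d,0x7d,0x30,0xff}
#1 dst[0x0a+7] := {0xce,0xc4,0x55,0xb3,0xd5,0x5e,0x38}
#2 dst[0x0d+2] := {0xce,0xc4}
#3 dst[0x1a+3] := {0xd5,0x5e,0x38}
#4 dst[0x19+7] := {0xc4,0x55,0xb3,0xd5,0x5e,0x38,0x79}
#5 dst[0x11+3] := {0xb3,0xd5,0x5e}
query mem[0x1d]=0x5e, mem[0x13]=0x5e, mem[0x19]=0xc4, mem[0x0d]=0xce, mem[0x17]=0x7d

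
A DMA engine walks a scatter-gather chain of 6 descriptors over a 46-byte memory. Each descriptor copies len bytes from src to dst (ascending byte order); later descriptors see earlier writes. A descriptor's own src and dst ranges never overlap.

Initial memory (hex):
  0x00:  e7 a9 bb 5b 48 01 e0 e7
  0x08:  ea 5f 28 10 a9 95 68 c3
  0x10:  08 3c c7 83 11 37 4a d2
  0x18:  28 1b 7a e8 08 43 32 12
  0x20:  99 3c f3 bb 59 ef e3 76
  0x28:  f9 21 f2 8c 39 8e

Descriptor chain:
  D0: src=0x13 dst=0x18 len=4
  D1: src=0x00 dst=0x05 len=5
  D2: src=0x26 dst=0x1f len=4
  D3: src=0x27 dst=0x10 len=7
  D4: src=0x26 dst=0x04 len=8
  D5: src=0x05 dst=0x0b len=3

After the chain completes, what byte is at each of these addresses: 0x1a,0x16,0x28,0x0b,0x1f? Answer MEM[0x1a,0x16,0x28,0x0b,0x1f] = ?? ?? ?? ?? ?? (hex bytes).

#0 dst[0x18+4] := {0x83,0x11,0x37,0x4a}
#1 dst[0x05+5] := {0xe7,0xa9,0xbb,0x5b,0x48}
#2 dst[0x1f+4] := {0xe3,0x76,0xf9,0x21}
#3 dst[0x10+7] := {0x76,0xf9,0x21,0xf2,0x8c,0x39,0x8e}
#4 dst[0x04+8] := {0xe3,0x76,0xf9,0x21,0xf2,0x8c,0x39,0x8e}
#5 dst[0x0b+3] := {0x76,0xf9,0x21}
query mem[0x1a]=0x37, mem[0x16]=0x8e, mem[0x28]=0xf9, mem[0x0b]=0x76, mem[0x1f]=0xe3

MEM[0x1a,0x16,0x28,0x0b,0x1f] = 37 8e f9 76 e3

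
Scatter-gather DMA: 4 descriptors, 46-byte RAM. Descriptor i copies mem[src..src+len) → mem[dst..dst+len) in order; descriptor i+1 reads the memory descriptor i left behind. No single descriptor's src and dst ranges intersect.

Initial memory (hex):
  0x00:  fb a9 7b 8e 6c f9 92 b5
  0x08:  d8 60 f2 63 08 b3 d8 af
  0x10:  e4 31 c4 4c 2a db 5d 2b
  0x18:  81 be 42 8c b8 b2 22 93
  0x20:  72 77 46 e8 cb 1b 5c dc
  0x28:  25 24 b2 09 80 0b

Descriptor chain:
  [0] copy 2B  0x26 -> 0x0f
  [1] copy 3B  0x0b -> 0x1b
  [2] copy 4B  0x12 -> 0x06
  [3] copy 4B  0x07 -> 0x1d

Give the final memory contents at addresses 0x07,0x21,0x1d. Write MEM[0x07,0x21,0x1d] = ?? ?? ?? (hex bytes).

MEM[0x07,0x21,0x1d] = 4c 77 4c

D0: mem[0x0f..0x10] <- [5c dc]
D1: mem[0x1b..0x1d] <- [63 08 b3]
D2: mem[0x06..0x09] <- [c4 4c 2a db]
D3: mem[0x1d..0x20] <- [4c 2a db f2]
query mem[0x07]=0x4c, mem[0x21]=0x77, mem[0x1d]=0x4c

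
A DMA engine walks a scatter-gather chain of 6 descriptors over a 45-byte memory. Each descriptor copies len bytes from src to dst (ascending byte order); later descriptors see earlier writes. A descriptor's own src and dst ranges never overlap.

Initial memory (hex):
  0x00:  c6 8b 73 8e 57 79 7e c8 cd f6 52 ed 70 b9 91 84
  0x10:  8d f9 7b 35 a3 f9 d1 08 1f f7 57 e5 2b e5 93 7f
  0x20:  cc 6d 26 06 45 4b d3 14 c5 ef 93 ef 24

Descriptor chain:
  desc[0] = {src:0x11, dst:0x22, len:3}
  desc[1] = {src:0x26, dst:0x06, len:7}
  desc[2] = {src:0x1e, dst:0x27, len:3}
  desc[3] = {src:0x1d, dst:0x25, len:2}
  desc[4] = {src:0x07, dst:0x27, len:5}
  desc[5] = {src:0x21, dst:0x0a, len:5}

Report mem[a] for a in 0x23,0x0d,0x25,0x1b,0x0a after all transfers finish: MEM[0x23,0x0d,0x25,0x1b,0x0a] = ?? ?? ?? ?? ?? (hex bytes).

MEM[0x23,0x0d,0x25,0x1b,0x0a] = 7b 35 e5 e5 6d

D0: mem[0x22..0x24] <- [f9 7b 35]
D1: mem[0x06..0x0c] <- [d3 14 c5 ef 93 ef 24]
D2: mem[0x27..0x29] <- [93 7f cc]
D3: mem[0x25..0x26] <- [e5 93]
D4: mem[0x27..0x2b] <- [14 c5 ef 93 ef]
D5: mem[0x0a..0x0e] <- [6d f9 7b 35 e5]
query mem[0x23]=0x7b, mem[0x0d]=0x35, mem[0x25]=0xe5, mem[0x1b]=0xe5, mem[0x0a]=0x6d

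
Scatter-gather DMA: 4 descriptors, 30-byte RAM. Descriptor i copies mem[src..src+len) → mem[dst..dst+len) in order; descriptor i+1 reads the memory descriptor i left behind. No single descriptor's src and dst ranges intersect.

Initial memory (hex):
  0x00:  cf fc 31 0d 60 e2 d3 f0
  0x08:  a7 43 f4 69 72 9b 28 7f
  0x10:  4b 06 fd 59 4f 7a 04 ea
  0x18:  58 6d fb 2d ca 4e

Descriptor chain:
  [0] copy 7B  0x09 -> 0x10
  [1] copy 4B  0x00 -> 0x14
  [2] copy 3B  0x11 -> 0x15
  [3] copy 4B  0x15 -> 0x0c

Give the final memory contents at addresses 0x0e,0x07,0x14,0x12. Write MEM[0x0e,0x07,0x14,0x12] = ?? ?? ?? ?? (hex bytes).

MEM[0x0e,0x07,0x14,0x12] = 72 f0 cf 69

  after D0: wrote 7B at 0x10 = 43f469729b287f
  after D1: wrote 4B at 0x14 = cffc310d
  after D2: wrote 3B at 0x15 = f46972
  after D3: wrote 4B at 0x0c = f4697258
query mem[0x0e]=0x72, mem[0x07]=0xf0, mem[0x14]=0xcf, mem[0x12]=0x69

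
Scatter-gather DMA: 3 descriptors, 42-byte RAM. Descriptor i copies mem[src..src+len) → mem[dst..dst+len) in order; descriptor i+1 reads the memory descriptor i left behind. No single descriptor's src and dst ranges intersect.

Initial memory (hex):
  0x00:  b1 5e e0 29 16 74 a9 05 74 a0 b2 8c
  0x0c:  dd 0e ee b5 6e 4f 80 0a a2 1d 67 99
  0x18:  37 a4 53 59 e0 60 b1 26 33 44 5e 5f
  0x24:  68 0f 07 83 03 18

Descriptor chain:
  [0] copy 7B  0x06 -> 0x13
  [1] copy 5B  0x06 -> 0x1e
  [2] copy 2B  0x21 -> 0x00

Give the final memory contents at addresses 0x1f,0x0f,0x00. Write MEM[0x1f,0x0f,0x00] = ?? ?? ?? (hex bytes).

D0: mem[0x13..0x19] <- [a9 05 74 a0 b2 8c dd]
D1: mem[0x1e..0x22] <- [a9 05 74 a0 b2]
D2: mem[0x00..0x01] <- [a0 b2]
query mem[0x1f]=0x05, mem[0x0f]=0xb5, mem[0x00]=0xa0

MEM[0x1f,0x0f,0x00] = 05 b5 a0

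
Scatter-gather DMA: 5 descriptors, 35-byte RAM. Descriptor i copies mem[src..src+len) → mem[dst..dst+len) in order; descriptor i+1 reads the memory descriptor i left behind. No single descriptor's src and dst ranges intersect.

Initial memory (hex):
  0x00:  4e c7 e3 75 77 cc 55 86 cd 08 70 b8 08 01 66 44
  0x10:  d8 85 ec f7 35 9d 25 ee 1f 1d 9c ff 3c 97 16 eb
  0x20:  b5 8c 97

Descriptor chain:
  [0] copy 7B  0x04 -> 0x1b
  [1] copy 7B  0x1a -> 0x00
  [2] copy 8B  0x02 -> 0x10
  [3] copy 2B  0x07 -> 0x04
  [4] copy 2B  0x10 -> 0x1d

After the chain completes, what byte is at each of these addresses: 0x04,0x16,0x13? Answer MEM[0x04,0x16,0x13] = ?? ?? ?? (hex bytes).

#0 dst[0x1b+7] := {0x77,0xcc,0x55,0x86,0xcd,0x08,0x70}
#1 dst[0x00+7] := {0x9c,0x77,0xcc,0x55,0x86,0xcd,0x08}
#2 dst[0x10+8] := {0xcc,0x55,0x86,0xcd,0x08,0x86,0xcd,0x08}
#3 dst[0x04+2] := {0x86,0xcd}
#4 dst[0x1d+2] := {0xcc,0x55}
query mem[0x04]=0x86, mem[0x16]=0xcd, mem[0x13]=0xcd

MEM[0x04,0x16,0x13] = 86 cd cd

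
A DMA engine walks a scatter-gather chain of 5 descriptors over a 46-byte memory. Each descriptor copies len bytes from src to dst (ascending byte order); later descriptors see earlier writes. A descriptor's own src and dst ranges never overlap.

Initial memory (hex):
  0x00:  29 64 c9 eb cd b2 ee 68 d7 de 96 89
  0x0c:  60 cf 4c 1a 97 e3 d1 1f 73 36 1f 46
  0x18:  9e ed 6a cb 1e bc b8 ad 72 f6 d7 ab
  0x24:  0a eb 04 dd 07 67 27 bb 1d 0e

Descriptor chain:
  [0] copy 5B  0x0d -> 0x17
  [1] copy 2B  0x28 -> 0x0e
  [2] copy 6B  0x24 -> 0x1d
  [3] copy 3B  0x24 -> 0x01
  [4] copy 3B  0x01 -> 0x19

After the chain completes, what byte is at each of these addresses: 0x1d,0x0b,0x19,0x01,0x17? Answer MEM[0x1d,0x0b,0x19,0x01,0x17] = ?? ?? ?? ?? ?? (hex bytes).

  after D0: wrote 5B at 0x17 = cf4c1a97e3
  after D1: wrote 2B at 0x0e = 0767
  after D2: wrote 6B at 0x1d = 0aeb04dd0767
  after D3: wrote 3B at 0x01 = 0aeb04
  after D4: wrote 3B at 0x19 = 0aeb04
query mem[0x1d]=0x0a, mem[0x0b]=0x89, mem[0x19]=0x0a, mem[0x01]=0x0a, mem[0x17]=0xcf

MEM[0x1d,0x0b,0x19,0x01,0x17] = 0a 89 0a 0a cf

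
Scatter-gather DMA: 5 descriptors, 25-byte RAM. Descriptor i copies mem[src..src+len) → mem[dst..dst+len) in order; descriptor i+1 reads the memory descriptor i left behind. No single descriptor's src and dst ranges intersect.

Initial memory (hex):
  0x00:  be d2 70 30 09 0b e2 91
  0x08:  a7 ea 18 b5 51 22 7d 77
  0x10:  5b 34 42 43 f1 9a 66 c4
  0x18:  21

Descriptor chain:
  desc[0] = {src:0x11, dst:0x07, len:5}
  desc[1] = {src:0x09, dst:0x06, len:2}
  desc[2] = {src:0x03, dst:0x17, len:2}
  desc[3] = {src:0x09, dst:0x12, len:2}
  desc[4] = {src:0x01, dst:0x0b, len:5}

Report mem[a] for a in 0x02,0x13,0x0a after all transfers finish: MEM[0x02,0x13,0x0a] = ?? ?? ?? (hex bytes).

MEM[0x02,0x13,0x0a] = 70 f1 f1

  after D0: wrote 5B at 0x07 = 344243f19a
  after D1: wrote 2B at 0x06 = 43f1
  after D2: wrote 2B at 0x17 = 3009
  after D3: wrote 2B at 0x12 = 43f1
  after D4: wrote 5B at 0x0b = d27030090b
query mem[0x02]=0x70, mem[0x13]=0xf1, mem[0x0a]=0xf1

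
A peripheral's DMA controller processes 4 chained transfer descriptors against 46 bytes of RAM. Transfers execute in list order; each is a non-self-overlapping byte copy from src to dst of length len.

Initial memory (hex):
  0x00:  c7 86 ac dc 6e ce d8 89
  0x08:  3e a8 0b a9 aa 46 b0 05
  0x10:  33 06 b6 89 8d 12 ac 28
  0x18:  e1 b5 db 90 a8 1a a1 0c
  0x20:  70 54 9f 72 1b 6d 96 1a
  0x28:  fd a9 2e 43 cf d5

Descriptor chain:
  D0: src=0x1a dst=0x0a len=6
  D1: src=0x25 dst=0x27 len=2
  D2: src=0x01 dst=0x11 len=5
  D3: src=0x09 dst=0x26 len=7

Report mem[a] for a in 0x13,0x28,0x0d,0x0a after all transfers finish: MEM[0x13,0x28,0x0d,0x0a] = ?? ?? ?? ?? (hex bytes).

D0: mem[0x0a..0x0f] <- [db 90 a8 1a a1 0c]
D1: mem[0x27..0x28] <- [6d 96]
D2: mem[0x11..0x15] <- [86 ac dc 6e ce]
D3: mem[0x26..0x2c] <- [a8 db 90 a8 1a a1 0c]
query mem[0x13]=0xdc, mem[0x28]=0x90, mem[0x0d]=0x1a, mem[0x0a]=0xdb

MEM[0x13,0x28,0x0d,0x0a] = dc 90 1a db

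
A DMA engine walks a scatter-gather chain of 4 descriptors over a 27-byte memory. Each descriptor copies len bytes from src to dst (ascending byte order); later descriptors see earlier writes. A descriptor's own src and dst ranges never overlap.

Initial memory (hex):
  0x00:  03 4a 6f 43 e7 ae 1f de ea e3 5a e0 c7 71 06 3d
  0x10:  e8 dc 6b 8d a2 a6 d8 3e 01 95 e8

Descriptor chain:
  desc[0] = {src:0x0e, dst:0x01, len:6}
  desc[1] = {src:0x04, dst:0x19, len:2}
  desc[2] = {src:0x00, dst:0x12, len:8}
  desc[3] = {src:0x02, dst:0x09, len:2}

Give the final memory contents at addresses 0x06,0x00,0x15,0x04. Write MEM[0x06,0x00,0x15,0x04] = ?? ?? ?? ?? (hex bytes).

MEM[0x06,0x00,0x15,0x04] = 8d 03 e8 dc

  after D0: wrote 6B at 0x01 = 063de8dc6b8d
  after D1: wrote 2B at 0x19 = dc6b
  after D2: wrote 8B at 0x12 = 03063de8dc6b8dde
  after D3: wrote 2B at 0x09 = 3de8
query mem[0x06]=0x8d, mem[0x00]=0x03, mem[0x15]=0xe8, mem[0x04]=0xdc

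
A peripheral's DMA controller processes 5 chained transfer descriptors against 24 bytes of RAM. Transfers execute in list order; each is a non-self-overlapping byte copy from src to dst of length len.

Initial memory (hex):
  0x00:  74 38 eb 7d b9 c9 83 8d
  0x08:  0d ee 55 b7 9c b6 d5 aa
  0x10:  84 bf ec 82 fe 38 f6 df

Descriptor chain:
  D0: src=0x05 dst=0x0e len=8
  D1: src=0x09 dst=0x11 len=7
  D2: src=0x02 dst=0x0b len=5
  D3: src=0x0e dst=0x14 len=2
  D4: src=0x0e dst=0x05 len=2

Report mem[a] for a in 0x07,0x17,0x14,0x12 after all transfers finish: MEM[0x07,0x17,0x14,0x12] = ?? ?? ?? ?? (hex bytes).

MEM[0x07,0x17,0x14,0x12] = 8d 83 c9 55

#0 dst[0x0e+8] := {0xc9,0x83,0x8d,0x0d,0xee,0x55,0xb7,0x9c}
#1 dst[0x11+7] := {0xee,0x55,0xb7,0x9c,0xb6,0xc9,0x83}
#2 dst[0x0b+5] := {0xeb,0x7d,0xb9,0xc9,0x83}
#3 dst[0x14+2] := {0xc9,0x83}
#4 dst[0x05+2] := {0xc9,0x83}
query mem[0x07]=0x8d, mem[0x17]=0x83, mem[0x14]=0xc9, mem[0x12]=0x55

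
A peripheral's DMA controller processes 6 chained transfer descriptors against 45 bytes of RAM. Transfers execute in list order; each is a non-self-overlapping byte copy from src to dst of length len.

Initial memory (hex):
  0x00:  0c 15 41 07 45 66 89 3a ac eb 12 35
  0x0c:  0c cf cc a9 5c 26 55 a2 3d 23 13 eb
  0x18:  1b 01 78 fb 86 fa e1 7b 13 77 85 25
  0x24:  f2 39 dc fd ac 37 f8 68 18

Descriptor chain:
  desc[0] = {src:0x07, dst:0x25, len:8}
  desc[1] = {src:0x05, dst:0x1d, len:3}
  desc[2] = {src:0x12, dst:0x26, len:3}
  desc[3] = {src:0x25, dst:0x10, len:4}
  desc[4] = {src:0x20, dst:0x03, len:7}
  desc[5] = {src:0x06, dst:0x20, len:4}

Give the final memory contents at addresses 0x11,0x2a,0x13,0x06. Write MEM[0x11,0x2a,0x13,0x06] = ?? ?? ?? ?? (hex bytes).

MEM[0x11,0x2a,0x13,0x06] = 55 0c 3d 25

[0] 0x07->0x25 len=8 : 3a ac eb 12 35 0c cf cc
[1] 0x05->0x1d len=3 : 66 89 3a
[2] 0x12->0x26 len=3 : 55 a2 3d
[3] 0x25->0x10 len=4 : 3a 55 a2 3d
[4] 0x20->0x03 len=7 : 13 77 85 25 f2 3a 55
[5] 0x06->0x20 len=4 : 25 f2 3a 55
query mem[0x11]=0x55, mem[0x2a]=0x0c, mem[0x13]=0x3d, mem[0x06]=0x25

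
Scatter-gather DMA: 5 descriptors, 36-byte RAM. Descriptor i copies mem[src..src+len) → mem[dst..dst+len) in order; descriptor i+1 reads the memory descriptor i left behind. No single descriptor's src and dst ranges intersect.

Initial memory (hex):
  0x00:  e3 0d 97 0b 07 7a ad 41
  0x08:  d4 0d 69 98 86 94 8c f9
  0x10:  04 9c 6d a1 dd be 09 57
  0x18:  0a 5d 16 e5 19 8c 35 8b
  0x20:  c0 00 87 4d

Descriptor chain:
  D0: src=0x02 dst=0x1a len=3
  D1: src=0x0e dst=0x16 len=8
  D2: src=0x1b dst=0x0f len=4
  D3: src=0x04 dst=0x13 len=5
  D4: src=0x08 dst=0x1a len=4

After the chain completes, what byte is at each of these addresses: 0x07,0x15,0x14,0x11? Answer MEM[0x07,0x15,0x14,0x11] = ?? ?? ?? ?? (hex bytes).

[0] 0x02->0x1a len=3 : 97 0b 07
[1] 0x0e->0x16 len=8 : 8c f9 04 9c 6d a1 dd be
[2] 0x1b->0x0f len=4 : a1 dd be 35
[3] 0x04->0x13 len=5 : 07 7a ad 41 d4
[4] 0x08->0x1a len=4 : d4 0d 69 98
query mem[0x07]=0x41, mem[0x15]=0xad, mem[0x14]=0x7a, mem[0x11]=0xbe

MEM[0x07,0x15,0x14,0x11] = 41 ad 7a be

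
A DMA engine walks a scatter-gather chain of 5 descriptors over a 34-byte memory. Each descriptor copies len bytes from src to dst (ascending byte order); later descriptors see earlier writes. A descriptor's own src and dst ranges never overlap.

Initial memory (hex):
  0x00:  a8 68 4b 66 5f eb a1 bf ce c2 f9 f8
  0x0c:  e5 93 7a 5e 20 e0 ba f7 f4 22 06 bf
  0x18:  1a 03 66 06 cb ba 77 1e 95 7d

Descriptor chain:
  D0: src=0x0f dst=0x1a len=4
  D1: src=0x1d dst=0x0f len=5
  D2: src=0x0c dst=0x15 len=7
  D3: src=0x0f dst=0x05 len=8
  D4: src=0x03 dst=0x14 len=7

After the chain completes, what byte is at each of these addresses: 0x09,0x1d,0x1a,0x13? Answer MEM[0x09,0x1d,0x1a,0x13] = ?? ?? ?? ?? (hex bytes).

  after D0: wrote 4B at 0x1a = 5e20e0ba
  after D1: wrote 5B at 0x0f = ba771e957d
  after D2: wrote 7B at 0x15 = e5937aba771e95
  after D3: wrote 8B at 0x05 = ba771e957df4e593
  after D4: wrote 7B at 0x14 = 665fba771e957d
query mem[0x09]=0x7d, mem[0x1d]=0xba, mem[0x1a]=0x7d, mem[0x13]=0x7d

MEM[0x09,0x1d,0x1a,0x13] = 7d ba 7d 7d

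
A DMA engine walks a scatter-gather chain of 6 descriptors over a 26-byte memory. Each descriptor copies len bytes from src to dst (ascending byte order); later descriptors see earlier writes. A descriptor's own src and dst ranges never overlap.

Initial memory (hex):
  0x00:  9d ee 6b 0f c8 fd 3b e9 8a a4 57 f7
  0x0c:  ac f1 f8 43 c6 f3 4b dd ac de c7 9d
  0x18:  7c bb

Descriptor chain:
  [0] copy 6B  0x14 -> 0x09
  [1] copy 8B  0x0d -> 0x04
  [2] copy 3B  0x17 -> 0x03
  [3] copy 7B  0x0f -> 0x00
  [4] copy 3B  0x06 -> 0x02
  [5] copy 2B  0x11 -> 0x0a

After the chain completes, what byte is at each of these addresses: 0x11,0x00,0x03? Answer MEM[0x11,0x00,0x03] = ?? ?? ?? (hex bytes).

#0 dst[0x09+6] := {0xac,0xde,0xc7,0x9d,0x7c,0xbb}
#1 dst[0x04+8] := {0x7c,0xbb,0x43,0xc6,0xf3,0x4b,0xdd,0xac}
#2 dst[0x03+3] := {0x9d,0x7c,0xbb}
#3 dst[0x00+7] := {0x43,0xc6,0xf3,0x4b,0xdd,0xac,0xde}
#4 dst[0x02+3] := {0xde,0xc6,0xf3}
#5 dst[0x0a+2] := {0xf3,0x4b}
query mem[0x11]=0xf3, mem[0x00]=0x43, mem[0x03]=0xc6

MEM[0x11,0x00,0x03] = f3 43 c6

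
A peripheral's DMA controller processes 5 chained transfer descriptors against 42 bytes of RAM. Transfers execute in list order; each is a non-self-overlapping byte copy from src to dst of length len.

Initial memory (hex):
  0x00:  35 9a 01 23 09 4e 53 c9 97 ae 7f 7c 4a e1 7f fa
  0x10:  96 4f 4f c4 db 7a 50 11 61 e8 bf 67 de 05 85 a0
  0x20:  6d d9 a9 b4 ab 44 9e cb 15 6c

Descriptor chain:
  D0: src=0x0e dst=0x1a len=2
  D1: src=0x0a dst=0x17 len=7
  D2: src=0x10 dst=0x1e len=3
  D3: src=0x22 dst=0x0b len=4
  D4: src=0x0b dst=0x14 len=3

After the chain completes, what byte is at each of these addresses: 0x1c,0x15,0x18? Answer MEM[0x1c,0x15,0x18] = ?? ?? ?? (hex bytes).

  after D0: wrote 2B at 0x1a = 7ffa
  after D1: wrote 7B at 0x17 = 7f7c4ae17ffa96
  after D2: wrote 3B at 0x1e = 964f4f
  after D3: wrote 4B at 0x0b = a9b4ab44
  after D4: wrote 3B at 0x14 = a9b4ab
query mem[0x1c]=0xfa, mem[0x15]=0xb4, mem[0x18]=0x7c

MEM[0x1c,0x15,0x18] = fa b4 7c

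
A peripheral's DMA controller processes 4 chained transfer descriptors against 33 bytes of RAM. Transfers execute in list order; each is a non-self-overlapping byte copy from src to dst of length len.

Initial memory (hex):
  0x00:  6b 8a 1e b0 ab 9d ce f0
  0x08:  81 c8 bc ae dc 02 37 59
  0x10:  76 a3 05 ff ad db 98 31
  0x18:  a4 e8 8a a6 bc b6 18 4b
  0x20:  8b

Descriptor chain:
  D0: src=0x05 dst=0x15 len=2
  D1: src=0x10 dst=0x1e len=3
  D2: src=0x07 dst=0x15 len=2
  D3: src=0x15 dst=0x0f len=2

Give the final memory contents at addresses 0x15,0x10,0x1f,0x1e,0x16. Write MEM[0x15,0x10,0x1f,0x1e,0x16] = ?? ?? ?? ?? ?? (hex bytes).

  after D0: wrote 2B at 0x15 = 9dce
  after D1: wrote 3B at 0x1e = 76a305
  after D2: wrote 2B at 0x15 = f081
  after D3: wrote 2B at 0x0f = f081
query mem[0x15]=0xf0, mem[0x10]=0x81, mem[0x1f]=0xa3, mem[0x1e]=0x76, mem[0x16]=0x81

MEM[0x15,0x10,0x1f,0x1e,0x16] = f0 81 a3 76 81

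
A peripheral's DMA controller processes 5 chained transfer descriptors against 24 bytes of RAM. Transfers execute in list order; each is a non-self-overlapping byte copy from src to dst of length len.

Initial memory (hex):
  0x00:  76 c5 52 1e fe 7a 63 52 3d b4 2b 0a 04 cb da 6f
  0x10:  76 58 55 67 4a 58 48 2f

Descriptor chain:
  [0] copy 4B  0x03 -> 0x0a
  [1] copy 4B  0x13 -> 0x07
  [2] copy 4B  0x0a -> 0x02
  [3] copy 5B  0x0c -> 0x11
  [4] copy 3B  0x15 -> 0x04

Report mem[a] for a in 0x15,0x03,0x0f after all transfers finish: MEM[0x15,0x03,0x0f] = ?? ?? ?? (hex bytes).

  after D0: wrote 4B at 0x0a = 1efe7a63
  after D1: wrote 4B at 0x07 = 674a5848
  after D2: wrote 4B at 0x02 = 48fe7a63
  after D3: wrote 5B at 0x11 = 7a63da6f76
  after D4: wrote 3B at 0x04 = 76482f
query mem[0x15]=0x76, mem[0x03]=0xfe, mem[0x0f]=0x6f

MEM[0x15,0x03,0x0f] = 76 fe 6f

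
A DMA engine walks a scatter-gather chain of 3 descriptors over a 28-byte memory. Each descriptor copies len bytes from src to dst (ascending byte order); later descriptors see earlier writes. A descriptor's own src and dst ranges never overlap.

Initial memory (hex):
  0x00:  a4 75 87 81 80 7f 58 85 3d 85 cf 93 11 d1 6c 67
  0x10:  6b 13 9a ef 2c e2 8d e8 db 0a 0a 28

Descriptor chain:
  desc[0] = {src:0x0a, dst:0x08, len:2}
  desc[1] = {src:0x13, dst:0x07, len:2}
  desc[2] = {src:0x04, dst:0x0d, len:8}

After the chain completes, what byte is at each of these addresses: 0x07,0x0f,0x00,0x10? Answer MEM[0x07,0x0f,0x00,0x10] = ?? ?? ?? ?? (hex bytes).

MEM[0x07,0x0f,0x00,0x10] = ef 58 a4 ef

#0 dst[0x08+2] := {0xcf,0x93}
#1 dst[0x07+2] := {0xef,0x2c}
#2 dst[0x0d+8] := {0x80,0x7f,0x58,0xef,0x2c,0x93,0xcf,0x93}
query mem[0x07]=0xef, mem[0x0f]=0x58, mem[0x00]=0xa4, mem[0x10]=0xef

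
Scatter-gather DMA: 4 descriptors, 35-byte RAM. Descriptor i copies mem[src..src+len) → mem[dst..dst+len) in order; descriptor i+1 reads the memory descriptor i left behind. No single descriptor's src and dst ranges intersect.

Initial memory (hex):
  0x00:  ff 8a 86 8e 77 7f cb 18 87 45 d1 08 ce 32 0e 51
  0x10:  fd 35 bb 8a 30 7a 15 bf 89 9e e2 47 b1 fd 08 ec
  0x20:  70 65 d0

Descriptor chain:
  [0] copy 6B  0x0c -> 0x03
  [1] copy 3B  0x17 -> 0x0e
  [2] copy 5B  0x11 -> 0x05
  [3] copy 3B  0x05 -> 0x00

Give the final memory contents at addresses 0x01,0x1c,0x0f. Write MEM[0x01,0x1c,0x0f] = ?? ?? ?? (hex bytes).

MEM[0x01,0x1c,0x0f] = bb b1 89

[0] 0x0c->0x03 len=6 : ce 32 0e 51 fd 35
[1] 0x17->0x0e len=3 : bf 89 9e
[2] 0x11->0x05 len=5 : 35 bb 8a 30 7a
[3] 0x05->0x00 len=3 : 35 bb 8a
query mem[0x01]=0xbb, mem[0x1c]=0xb1, mem[0x0f]=0x89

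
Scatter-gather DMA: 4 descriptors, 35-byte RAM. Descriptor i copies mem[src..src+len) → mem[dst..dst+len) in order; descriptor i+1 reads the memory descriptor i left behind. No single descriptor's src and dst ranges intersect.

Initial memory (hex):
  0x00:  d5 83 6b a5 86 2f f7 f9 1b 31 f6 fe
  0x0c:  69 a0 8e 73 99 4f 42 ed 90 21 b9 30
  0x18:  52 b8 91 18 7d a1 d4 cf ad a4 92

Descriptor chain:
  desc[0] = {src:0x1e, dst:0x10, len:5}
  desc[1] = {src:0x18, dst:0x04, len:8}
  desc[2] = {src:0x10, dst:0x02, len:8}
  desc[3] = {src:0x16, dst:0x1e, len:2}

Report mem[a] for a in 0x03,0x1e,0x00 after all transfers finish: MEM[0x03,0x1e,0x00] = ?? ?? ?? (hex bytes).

#0 dst[0x10+5] := {0xd4,0xcf,0xad,0xa4,0x92}
#1 dst[0x04+8] := {0x52,0xb8,0x91,0x18,0x7d,0xa1,0xd4,0xcf}
#2 dst[0x02+8] := {0xd4,0xcf,0xad,0xa4,0x92,0x21,0xb9,0x30}
#3 dst[0x1e+2] := {0xb9,0x30}
query mem[0x03]=0xcf, mem[0x1e]=0xb9, mem[0x00]=0xd5

MEM[0x03,0x1e,0x00] = cf b9 d5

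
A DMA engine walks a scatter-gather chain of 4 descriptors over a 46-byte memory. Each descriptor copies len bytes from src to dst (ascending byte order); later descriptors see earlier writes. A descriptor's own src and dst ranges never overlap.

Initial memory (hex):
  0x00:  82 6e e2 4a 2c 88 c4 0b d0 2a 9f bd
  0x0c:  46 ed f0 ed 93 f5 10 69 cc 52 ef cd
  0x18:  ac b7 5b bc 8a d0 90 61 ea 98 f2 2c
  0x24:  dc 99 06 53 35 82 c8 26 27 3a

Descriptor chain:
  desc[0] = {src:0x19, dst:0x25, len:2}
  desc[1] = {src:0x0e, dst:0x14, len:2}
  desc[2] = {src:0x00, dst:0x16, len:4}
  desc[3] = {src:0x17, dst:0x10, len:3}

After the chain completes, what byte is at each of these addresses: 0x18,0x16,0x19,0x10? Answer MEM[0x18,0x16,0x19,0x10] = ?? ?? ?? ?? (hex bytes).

#0 dst[0x25+2] := {0xb7,0x5b}
#1 dst[0x14+2] := {0xf0,0xed}
#2 dst[0x16+4] := {0x82,0x6e,0xe2,0x4a}
#3 dst[0x10+3] := {0x6e,0xe2,0x4a}
query mem[0x18]=0xe2, mem[0x16]=0x82, mem[0x19]=0x4a, mem[0x10]=0x6e

MEM[0x18,0x16,0x19,0x10] = e2 82 4a 6e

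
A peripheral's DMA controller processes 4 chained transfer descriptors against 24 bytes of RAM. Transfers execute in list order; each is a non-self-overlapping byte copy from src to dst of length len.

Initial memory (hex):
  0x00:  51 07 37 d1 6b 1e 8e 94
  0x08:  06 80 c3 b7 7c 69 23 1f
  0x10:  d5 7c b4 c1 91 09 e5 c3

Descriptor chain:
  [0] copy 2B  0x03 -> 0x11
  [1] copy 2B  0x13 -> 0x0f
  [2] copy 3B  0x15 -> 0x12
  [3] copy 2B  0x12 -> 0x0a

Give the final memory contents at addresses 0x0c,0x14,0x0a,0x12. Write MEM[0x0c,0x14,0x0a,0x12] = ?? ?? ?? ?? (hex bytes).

MEM[0x0c,0x14,0x0a,0x12] = 7c c3 09 09

D0: mem[0x11..0x12] <- [d1 6b]
D1: mem[0x0f..0x10] <- [c1 91]
D2: mem[0x12..0x14] <- [09 e5 c3]
D3: mem[0x0a..0x0b] <- [09 e5]
query mem[0x0c]=0x7c, mem[0x14]=0xc3, mem[0x0a]=0x09, mem[0x12]=0x09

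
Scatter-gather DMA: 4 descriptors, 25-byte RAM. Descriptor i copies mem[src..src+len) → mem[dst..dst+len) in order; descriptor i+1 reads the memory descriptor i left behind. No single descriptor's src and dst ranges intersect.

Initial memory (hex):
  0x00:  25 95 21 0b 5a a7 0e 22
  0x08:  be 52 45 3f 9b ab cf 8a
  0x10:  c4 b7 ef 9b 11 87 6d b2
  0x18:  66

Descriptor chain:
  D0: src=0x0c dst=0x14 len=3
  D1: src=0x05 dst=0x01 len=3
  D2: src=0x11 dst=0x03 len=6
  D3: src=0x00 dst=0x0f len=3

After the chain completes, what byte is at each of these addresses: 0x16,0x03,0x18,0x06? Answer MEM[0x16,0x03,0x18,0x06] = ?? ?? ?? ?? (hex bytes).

MEM[0x16,0x03,0x18,0x06] = cf b7 66 9b

#0 dst[0x14+3] := {0x9b,0xab,0xcf}
#1 dst[0x01+3] := {0xa7,0x0e,0x22}
#2 dst[0x03+6] := {0xb7,0xef,0x9b,0x9b,0xab,0xcf}
#3 dst[0x0f+3] := {0x25,0xa7,0x0e}
query mem[0x16]=0xcf, mem[0x03]=0xb7, mem[0x18]=0x66, mem[0x06]=0x9b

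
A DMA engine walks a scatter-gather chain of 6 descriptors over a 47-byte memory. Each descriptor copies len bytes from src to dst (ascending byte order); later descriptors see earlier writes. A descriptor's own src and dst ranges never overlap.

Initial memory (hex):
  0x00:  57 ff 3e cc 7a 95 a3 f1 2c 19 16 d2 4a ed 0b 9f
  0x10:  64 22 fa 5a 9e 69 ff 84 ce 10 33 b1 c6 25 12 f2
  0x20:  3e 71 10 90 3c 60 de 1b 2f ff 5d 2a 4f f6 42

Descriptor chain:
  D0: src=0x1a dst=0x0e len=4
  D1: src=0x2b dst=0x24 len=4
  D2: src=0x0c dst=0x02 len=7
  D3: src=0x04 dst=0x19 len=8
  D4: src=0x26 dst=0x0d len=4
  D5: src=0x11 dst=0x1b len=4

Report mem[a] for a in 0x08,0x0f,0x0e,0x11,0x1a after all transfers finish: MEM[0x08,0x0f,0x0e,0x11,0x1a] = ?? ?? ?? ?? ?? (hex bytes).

MEM[0x08,0x0f,0x0e,0x11,0x1a] = fa 2f 42 25 b1

D0: mem[0x0e..0x11] <- [33 b1 c6 25]
D1: mem[0x24..0x27] <- [2a 4f f6 42]
D2: mem[0x02..0x08] <- [4a ed 33 b1 c6 25 fa]
D3: mem[0x19..0x20] <- [33 b1 c6 25 fa 19 16 d2]
D4: mem[0x0d..0x10] <- [f6 42 2f ff]
D5: mem[0x1b..0x1e] <- [25 fa 5a 9e]
query mem[0x08]=0xfa, mem[0x0f]=0x2f, mem[0x0e]=0x42, mem[0x11]=0x25, mem[0x1a]=0xb1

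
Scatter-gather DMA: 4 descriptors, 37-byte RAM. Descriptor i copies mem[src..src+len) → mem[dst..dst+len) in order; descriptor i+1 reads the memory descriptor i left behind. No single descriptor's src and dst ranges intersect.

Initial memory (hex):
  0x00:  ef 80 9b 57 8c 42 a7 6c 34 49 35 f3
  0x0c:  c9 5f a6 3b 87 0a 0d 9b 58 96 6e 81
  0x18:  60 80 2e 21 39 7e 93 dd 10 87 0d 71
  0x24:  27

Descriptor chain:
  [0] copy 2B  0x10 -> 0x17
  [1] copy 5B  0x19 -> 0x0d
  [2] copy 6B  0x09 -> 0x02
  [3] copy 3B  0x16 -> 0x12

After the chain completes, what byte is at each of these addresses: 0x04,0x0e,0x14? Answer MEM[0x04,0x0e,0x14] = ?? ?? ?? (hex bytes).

MEM[0x04,0x0e,0x14] = f3 2e 0a

[0] 0x10->0x17 len=2 : 87 0a
[1] 0x19->0x0d len=5 : 80 2e 21 39 7e
[2] 0x09->0x02 len=6 : 49 35 f3 c9 80 2e
[3] 0x16->0x12 len=3 : 6e 87 0a
query mem[0x04]=0xf3, mem[0x0e]=0x2e, mem[0x14]=0x0a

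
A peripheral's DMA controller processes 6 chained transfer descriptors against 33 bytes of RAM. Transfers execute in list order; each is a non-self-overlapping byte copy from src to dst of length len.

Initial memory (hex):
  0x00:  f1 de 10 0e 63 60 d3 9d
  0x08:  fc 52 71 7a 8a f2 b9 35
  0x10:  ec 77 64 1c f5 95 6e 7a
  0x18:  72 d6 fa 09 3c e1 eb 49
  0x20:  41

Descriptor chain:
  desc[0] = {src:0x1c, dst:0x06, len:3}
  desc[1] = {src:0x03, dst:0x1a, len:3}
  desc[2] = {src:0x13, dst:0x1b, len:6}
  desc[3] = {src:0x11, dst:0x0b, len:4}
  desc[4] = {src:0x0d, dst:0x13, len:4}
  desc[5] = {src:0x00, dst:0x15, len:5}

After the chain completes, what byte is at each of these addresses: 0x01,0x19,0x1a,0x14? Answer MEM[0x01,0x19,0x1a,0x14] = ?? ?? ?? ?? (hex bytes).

D0: mem[0x06..0x08] <- [3c e1 eb]
D1: mem[0x1a..0x1c] <- [0e 63 60]
D2: mem[0x1b..0x20] <- [1c f5 95 6e 7a 72]
D3: mem[0x0b..0x0e] <- [77 64 1c f5]
D4: mem[0x13..0x16] <- [1c f5 35 ec]
D5: mem[0x15..0x19] <- [f1 de 10 0e 63]
query mem[0x01]=0xde, mem[0x19]=0x63, mem[0x1a]=0x0e, mem[0x14]=0xf5

MEM[0x01,0x19,0x1a,0x14] = de 63 0e f5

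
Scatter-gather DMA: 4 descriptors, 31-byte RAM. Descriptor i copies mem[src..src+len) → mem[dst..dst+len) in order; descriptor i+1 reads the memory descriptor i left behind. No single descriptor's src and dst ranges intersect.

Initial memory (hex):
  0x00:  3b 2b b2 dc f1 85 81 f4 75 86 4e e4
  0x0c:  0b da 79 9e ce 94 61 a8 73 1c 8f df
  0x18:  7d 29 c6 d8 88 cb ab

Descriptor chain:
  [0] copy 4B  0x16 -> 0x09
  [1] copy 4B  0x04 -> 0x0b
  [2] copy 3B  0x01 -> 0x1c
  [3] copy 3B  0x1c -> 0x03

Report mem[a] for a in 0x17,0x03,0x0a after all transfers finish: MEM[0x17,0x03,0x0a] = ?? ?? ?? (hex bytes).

MEM[0x17,0x03,0x0a] = df 2b df

#0 dst[0x09+4] := {0x8f,0xdf,0x7d,0x29}
#1 dst[0x0b+4] := {0xf1,0x85,0x81,0xf4}
#2 dst[0x1c+3] := {0x2b,0xb2,0xdc}
#3 dst[0x03+3] := {0x2b,0xb2,0xdc}
query mem[0x17]=0xdf, mem[0x03]=0x2b, mem[0x0a]=0xdf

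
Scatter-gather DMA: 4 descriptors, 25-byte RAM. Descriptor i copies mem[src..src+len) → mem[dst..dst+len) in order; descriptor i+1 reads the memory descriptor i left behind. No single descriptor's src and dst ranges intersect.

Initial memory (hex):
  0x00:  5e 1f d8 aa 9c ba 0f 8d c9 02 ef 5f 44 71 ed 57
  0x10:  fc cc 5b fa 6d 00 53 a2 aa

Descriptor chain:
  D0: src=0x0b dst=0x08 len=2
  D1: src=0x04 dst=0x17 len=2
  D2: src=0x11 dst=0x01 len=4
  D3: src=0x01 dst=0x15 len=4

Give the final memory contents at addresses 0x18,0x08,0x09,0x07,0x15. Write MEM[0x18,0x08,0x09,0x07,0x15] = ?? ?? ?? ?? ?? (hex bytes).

D0: mem[0x08..0x09] <- [5f 44]
D1: mem[0x17..0x18] <- [9c ba]
D2: mem[0x01..0x04] <- [cc 5b fa 6d]
D3: mem[0x15..0x18] <- [cc 5b fa 6d]
query mem[0x18]=0x6d, mem[0x08]=0x5f, mem[0x09]=0x44, mem[0x07]=0x8d, mem[0x15]=0xcc

MEM[0x18,0x08,0x09,0x07,0x15] = 6d 5f 44 8d cc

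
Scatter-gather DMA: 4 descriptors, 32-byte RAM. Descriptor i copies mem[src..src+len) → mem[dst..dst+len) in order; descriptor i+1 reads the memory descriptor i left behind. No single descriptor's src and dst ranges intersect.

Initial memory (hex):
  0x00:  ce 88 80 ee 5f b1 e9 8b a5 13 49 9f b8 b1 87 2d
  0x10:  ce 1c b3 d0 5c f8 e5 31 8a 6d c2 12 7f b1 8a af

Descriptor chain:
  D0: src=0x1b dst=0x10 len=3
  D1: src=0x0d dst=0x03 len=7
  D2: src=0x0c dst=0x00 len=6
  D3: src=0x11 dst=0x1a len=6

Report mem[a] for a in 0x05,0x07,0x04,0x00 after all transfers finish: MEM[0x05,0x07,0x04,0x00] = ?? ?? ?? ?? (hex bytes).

MEM[0x05,0x07,0x04,0x00] = 7f 7f 12 b8

[0] 0x1b->0x10 len=3 : 12 7f b1
[1] 0x0d->0x03 len=7 : b1 87 2d 12 7f b1 d0
[2] 0x0c->0x00 len=6 : b8 b1 87 2d 12 7f
[3] 0x11->0x1a len=6 : 7f b1 d0 5c f8 e5
query mem[0x05]=0x7f, mem[0x07]=0x7f, mem[0x04]=0x12, mem[0x00]=0xb8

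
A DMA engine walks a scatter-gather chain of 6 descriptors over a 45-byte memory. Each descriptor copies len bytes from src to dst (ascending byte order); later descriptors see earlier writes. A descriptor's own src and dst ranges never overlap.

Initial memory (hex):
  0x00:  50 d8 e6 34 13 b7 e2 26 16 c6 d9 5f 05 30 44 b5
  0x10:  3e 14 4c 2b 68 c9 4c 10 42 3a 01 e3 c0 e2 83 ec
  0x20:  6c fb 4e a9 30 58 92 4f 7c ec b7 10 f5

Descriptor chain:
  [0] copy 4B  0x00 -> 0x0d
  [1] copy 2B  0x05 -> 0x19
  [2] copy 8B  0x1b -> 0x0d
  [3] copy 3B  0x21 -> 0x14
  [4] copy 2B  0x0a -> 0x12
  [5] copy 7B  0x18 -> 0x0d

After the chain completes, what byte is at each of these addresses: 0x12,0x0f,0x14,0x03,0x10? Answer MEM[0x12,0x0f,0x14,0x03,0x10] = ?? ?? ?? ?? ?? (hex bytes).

MEM[0x12,0x0f,0x14,0x03,0x10] = e2 e2 fb 34 e3

  after D0: wrote 4B at 0x0d = 50d8e634
  after D1: wrote 2B at 0x19 = b7e2
  after D2: wrote 8B at 0x0d = e3c0e283ec6cfb4e
  after D3: wrote 3B at 0x14 = fb4ea9
  after D4: wrote 2B at 0x12 = d95f
  after D5: wrote 7B at 0x0d = 42b7e2e3c0e283
query mem[0x12]=0xe2, mem[0x0f]=0xe2, mem[0x14]=0xfb, mem[0x03]=0x34, mem[0x10]=0xe3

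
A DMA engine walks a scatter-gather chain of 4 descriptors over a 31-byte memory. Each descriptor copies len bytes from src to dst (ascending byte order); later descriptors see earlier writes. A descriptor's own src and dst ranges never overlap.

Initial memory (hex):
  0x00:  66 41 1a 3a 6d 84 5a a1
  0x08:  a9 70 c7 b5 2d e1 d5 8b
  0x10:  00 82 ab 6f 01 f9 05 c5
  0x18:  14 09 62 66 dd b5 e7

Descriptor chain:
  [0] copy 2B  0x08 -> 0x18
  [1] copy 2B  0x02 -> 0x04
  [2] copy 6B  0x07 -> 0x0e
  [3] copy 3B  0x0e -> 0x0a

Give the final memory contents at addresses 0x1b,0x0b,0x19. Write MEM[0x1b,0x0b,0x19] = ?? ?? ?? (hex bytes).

MEM[0x1b,0x0b,0x19] = 66 a9 70

D0: mem[0x18..0x19] <- [a9 70]
D1: mem[0x04..0x05] <- [1a 3a]
D2: mem[0x0e..0x13] <- [a1 a9 70 c7 b5 2d]
D3: mem[0x0a..0x0c] <- [a1 a9 70]
query mem[0x1b]=0x66, mem[0x0b]=0xa9, mem[0x19]=0x70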